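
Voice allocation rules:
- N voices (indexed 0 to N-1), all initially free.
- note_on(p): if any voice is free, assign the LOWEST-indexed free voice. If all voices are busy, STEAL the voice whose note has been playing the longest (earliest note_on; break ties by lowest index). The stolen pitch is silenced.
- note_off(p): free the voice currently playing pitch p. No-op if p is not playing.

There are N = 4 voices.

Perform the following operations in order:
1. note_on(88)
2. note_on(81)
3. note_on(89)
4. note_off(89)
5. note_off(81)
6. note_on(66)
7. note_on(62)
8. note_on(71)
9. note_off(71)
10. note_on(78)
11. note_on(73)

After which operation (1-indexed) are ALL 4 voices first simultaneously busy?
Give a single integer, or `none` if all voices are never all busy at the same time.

Answer: 8

Derivation:
Op 1: note_on(88): voice 0 is free -> assigned | voices=[88 - - -]
Op 2: note_on(81): voice 1 is free -> assigned | voices=[88 81 - -]
Op 3: note_on(89): voice 2 is free -> assigned | voices=[88 81 89 -]
Op 4: note_off(89): free voice 2 | voices=[88 81 - -]
Op 5: note_off(81): free voice 1 | voices=[88 - - -]
Op 6: note_on(66): voice 1 is free -> assigned | voices=[88 66 - -]
Op 7: note_on(62): voice 2 is free -> assigned | voices=[88 66 62 -]
Op 8: note_on(71): voice 3 is free -> assigned | voices=[88 66 62 71]
Op 9: note_off(71): free voice 3 | voices=[88 66 62 -]
Op 10: note_on(78): voice 3 is free -> assigned | voices=[88 66 62 78]
Op 11: note_on(73): all voices busy, STEAL voice 0 (pitch 88, oldest) -> assign | voices=[73 66 62 78]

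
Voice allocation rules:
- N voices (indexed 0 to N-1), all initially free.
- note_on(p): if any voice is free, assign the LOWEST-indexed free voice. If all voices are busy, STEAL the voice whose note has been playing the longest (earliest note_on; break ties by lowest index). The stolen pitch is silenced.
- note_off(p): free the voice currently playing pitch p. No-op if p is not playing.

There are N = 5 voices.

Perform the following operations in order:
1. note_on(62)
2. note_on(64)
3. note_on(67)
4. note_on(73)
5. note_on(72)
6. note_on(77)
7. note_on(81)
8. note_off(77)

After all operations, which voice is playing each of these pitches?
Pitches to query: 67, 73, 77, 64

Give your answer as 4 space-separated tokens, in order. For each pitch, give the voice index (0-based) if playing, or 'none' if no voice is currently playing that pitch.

Op 1: note_on(62): voice 0 is free -> assigned | voices=[62 - - - -]
Op 2: note_on(64): voice 1 is free -> assigned | voices=[62 64 - - -]
Op 3: note_on(67): voice 2 is free -> assigned | voices=[62 64 67 - -]
Op 4: note_on(73): voice 3 is free -> assigned | voices=[62 64 67 73 -]
Op 5: note_on(72): voice 4 is free -> assigned | voices=[62 64 67 73 72]
Op 6: note_on(77): all voices busy, STEAL voice 0 (pitch 62, oldest) -> assign | voices=[77 64 67 73 72]
Op 7: note_on(81): all voices busy, STEAL voice 1 (pitch 64, oldest) -> assign | voices=[77 81 67 73 72]
Op 8: note_off(77): free voice 0 | voices=[- 81 67 73 72]

Answer: 2 3 none none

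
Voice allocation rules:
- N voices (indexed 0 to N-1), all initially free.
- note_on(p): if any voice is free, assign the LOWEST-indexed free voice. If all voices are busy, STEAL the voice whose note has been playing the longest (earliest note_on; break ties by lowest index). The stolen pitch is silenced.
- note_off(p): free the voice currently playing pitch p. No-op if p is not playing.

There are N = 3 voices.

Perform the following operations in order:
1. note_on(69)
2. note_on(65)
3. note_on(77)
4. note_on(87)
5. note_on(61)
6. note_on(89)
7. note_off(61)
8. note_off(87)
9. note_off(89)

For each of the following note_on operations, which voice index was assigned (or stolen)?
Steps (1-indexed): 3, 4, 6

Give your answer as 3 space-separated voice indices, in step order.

Answer: 2 0 2

Derivation:
Op 1: note_on(69): voice 0 is free -> assigned | voices=[69 - -]
Op 2: note_on(65): voice 1 is free -> assigned | voices=[69 65 -]
Op 3: note_on(77): voice 2 is free -> assigned | voices=[69 65 77]
Op 4: note_on(87): all voices busy, STEAL voice 0 (pitch 69, oldest) -> assign | voices=[87 65 77]
Op 5: note_on(61): all voices busy, STEAL voice 1 (pitch 65, oldest) -> assign | voices=[87 61 77]
Op 6: note_on(89): all voices busy, STEAL voice 2 (pitch 77, oldest) -> assign | voices=[87 61 89]
Op 7: note_off(61): free voice 1 | voices=[87 - 89]
Op 8: note_off(87): free voice 0 | voices=[- - 89]
Op 9: note_off(89): free voice 2 | voices=[- - -]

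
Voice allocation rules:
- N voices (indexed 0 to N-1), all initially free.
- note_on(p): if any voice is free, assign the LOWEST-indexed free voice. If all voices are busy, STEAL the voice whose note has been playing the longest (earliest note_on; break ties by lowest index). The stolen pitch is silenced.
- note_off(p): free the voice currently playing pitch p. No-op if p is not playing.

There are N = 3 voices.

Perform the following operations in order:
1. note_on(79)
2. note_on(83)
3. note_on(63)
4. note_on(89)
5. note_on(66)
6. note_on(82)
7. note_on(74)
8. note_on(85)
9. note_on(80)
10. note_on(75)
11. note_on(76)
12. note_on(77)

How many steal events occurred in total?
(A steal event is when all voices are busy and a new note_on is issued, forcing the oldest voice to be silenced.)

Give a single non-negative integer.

Op 1: note_on(79): voice 0 is free -> assigned | voices=[79 - -]
Op 2: note_on(83): voice 1 is free -> assigned | voices=[79 83 -]
Op 3: note_on(63): voice 2 is free -> assigned | voices=[79 83 63]
Op 4: note_on(89): all voices busy, STEAL voice 0 (pitch 79, oldest) -> assign | voices=[89 83 63]
Op 5: note_on(66): all voices busy, STEAL voice 1 (pitch 83, oldest) -> assign | voices=[89 66 63]
Op 6: note_on(82): all voices busy, STEAL voice 2 (pitch 63, oldest) -> assign | voices=[89 66 82]
Op 7: note_on(74): all voices busy, STEAL voice 0 (pitch 89, oldest) -> assign | voices=[74 66 82]
Op 8: note_on(85): all voices busy, STEAL voice 1 (pitch 66, oldest) -> assign | voices=[74 85 82]
Op 9: note_on(80): all voices busy, STEAL voice 2 (pitch 82, oldest) -> assign | voices=[74 85 80]
Op 10: note_on(75): all voices busy, STEAL voice 0 (pitch 74, oldest) -> assign | voices=[75 85 80]
Op 11: note_on(76): all voices busy, STEAL voice 1 (pitch 85, oldest) -> assign | voices=[75 76 80]
Op 12: note_on(77): all voices busy, STEAL voice 2 (pitch 80, oldest) -> assign | voices=[75 76 77]

Answer: 9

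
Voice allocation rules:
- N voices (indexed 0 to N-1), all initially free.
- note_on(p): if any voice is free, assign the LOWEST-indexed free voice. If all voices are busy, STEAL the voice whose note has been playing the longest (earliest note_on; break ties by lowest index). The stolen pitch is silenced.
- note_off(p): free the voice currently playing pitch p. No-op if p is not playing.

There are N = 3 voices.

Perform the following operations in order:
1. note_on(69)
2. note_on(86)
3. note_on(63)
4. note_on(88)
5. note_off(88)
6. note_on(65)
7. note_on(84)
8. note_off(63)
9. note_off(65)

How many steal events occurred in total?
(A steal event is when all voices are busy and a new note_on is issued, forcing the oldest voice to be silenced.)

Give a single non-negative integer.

Answer: 2

Derivation:
Op 1: note_on(69): voice 0 is free -> assigned | voices=[69 - -]
Op 2: note_on(86): voice 1 is free -> assigned | voices=[69 86 -]
Op 3: note_on(63): voice 2 is free -> assigned | voices=[69 86 63]
Op 4: note_on(88): all voices busy, STEAL voice 0 (pitch 69, oldest) -> assign | voices=[88 86 63]
Op 5: note_off(88): free voice 0 | voices=[- 86 63]
Op 6: note_on(65): voice 0 is free -> assigned | voices=[65 86 63]
Op 7: note_on(84): all voices busy, STEAL voice 1 (pitch 86, oldest) -> assign | voices=[65 84 63]
Op 8: note_off(63): free voice 2 | voices=[65 84 -]
Op 9: note_off(65): free voice 0 | voices=[- 84 -]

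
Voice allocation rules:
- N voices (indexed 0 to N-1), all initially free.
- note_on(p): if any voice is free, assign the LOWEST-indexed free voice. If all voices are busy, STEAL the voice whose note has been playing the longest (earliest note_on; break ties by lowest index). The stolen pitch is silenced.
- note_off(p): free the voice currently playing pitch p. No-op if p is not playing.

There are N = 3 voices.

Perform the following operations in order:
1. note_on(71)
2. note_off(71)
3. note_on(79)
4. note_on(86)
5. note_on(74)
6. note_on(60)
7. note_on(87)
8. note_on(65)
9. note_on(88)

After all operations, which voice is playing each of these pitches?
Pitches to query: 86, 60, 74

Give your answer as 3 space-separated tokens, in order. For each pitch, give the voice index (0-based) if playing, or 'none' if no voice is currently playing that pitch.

Op 1: note_on(71): voice 0 is free -> assigned | voices=[71 - -]
Op 2: note_off(71): free voice 0 | voices=[- - -]
Op 3: note_on(79): voice 0 is free -> assigned | voices=[79 - -]
Op 4: note_on(86): voice 1 is free -> assigned | voices=[79 86 -]
Op 5: note_on(74): voice 2 is free -> assigned | voices=[79 86 74]
Op 6: note_on(60): all voices busy, STEAL voice 0 (pitch 79, oldest) -> assign | voices=[60 86 74]
Op 7: note_on(87): all voices busy, STEAL voice 1 (pitch 86, oldest) -> assign | voices=[60 87 74]
Op 8: note_on(65): all voices busy, STEAL voice 2 (pitch 74, oldest) -> assign | voices=[60 87 65]
Op 9: note_on(88): all voices busy, STEAL voice 0 (pitch 60, oldest) -> assign | voices=[88 87 65]

Answer: none none none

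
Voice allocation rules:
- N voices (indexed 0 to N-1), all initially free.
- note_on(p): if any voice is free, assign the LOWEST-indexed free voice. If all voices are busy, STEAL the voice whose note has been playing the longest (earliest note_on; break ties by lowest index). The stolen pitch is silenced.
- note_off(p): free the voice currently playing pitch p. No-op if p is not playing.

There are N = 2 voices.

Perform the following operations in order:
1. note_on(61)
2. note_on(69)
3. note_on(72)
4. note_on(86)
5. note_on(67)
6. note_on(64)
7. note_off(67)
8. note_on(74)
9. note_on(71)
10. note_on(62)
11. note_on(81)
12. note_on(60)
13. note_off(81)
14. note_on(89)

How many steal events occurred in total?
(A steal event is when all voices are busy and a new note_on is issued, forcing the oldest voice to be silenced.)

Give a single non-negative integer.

Op 1: note_on(61): voice 0 is free -> assigned | voices=[61 -]
Op 2: note_on(69): voice 1 is free -> assigned | voices=[61 69]
Op 3: note_on(72): all voices busy, STEAL voice 0 (pitch 61, oldest) -> assign | voices=[72 69]
Op 4: note_on(86): all voices busy, STEAL voice 1 (pitch 69, oldest) -> assign | voices=[72 86]
Op 5: note_on(67): all voices busy, STEAL voice 0 (pitch 72, oldest) -> assign | voices=[67 86]
Op 6: note_on(64): all voices busy, STEAL voice 1 (pitch 86, oldest) -> assign | voices=[67 64]
Op 7: note_off(67): free voice 0 | voices=[- 64]
Op 8: note_on(74): voice 0 is free -> assigned | voices=[74 64]
Op 9: note_on(71): all voices busy, STEAL voice 1 (pitch 64, oldest) -> assign | voices=[74 71]
Op 10: note_on(62): all voices busy, STEAL voice 0 (pitch 74, oldest) -> assign | voices=[62 71]
Op 11: note_on(81): all voices busy, STEAL voice 1 (pitch 71, oldest) -> assign | voices=[62 81]
Op 12: note_on(60): all voices busy, STEAL voice 0 (pitch 62, oldest) -> assign | voices=[60 81]
Op 13: note_off(81): free voice 1 | voices=[60 -]
Op 14: note_on(89): voice 1 is free -> assigned | voices=[60 89]

Answer: 8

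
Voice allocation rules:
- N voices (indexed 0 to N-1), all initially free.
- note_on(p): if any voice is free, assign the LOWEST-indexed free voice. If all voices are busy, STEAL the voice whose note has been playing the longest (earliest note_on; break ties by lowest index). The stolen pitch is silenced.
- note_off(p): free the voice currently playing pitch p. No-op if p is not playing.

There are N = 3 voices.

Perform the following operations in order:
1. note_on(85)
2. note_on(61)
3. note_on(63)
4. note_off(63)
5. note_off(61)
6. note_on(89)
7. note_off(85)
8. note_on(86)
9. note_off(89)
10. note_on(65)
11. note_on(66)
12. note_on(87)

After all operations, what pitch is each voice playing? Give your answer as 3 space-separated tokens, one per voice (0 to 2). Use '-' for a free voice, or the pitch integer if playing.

Op 1: note_on(85): voice 0 is free -> assigned | voices=[85 - -]
Op 2: note_on(61): voice 1 is free -> assigned | voices=[85 61 -]
Op 3: note_on(63): voice 2 is free -> assigned | voices=[85 61 63]
Op 4: note_off(63): free voice 2 | voices=[85 61 -]
Op 5: note_off(61): free voice 1 | voices=[85 - -]
Op 6: note_on(89): voice 1 is free -> assigned | voices=[85 89 -]
Op 7: note_off(85): free voice 0 | voices=[- 89 -]
Op 8: note_on(86): voice 0 is free -> assigned | voices=[86 89 -]
Op 9: note_off(89): free voice 1 | voices=[86 - -]
Op 10: note_on(65): voice 1 is free -> assigned | voices=[86 65 -]
Op 11: note_on(66): voice 2 is free -> assigned | voices=[86 65 66]
Op 12: note_on(87): all voices busy, STEAL voice 0 (pitch 86, oldest) -> assign | voices=[87 65 66]

Answer: 87 65 66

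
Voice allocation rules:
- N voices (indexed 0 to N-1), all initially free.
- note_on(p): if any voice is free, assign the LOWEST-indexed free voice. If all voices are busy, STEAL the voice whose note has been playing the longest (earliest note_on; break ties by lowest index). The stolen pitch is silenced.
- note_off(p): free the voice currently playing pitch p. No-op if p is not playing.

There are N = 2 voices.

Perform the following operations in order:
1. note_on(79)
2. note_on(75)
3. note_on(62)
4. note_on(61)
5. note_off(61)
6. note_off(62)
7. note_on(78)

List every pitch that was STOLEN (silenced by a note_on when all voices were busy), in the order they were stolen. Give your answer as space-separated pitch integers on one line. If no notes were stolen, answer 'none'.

Op 1: note_on(79): voice 0 is free -> assigned | voices=[79 -]
Op 2: note_on(75): voice 1 is free -> assigned | voices=[79 75]
Op 3: note_on(62): all voices busy, STEAL voice 0 (pitch 79, oldest) -> assign | voices=[62 75]
Op 4: note_on(61): all voices busy, STEAL voice 1 (pitch 75, oldest) -> assign | voices=[62 61]
Op 5: note_off(61): free voice 1 | voices=[62 -]
Op 6: note_off(62): free voice 0 | voices=[- -]
Op 7: note_on(78): voice 0 is free -> assigned | voices=[78 -]

Answer: 79 75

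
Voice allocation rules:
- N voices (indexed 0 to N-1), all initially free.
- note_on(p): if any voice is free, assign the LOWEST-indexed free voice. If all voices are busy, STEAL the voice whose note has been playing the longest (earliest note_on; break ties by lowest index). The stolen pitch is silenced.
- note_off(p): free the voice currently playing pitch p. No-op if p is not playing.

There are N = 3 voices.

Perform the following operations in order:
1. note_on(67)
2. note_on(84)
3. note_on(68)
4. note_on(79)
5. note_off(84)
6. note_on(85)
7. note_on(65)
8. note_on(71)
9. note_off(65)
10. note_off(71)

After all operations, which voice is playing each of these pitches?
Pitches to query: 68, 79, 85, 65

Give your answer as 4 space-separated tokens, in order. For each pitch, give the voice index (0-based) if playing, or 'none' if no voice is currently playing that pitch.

Answer: none none 1 none

Derivation:
Op 1: note_on(67): voice 0 is free -> assigned | voices=[67 - -]
Op 2: note_on(84): voice 1 is free -> assigned | voices=[67 84 -]
Op 3: note_on(68): voice 2 is free -> assigned | voices=[67 84 68]
Op 4: note_on(79): all voices busy, STEAL voice 0 (pitch 67, oldest) -> assign | voices=[79 84 68]
Op 5: note_off(84): free voice 1 | voices=[79 - 68]
Op 6: note_on(85): voice 1 is free -> assigned | voices=[79 85 68]
Op 7: note_on(65): all voices busy, STEAL voice 2 (pitch 68, oldest) -> assign | voices=[79 85 65]
Op 8: note_on(71): all voices busy, STEAL voice 0 (pitch 79, oldest) -> assign | voices=[71 85 65]
Op 9: note_off(65): free voice 2 | voices=[71 85 -]
Op 10: note_off(71): free voice 0 | voices=[- 85 -]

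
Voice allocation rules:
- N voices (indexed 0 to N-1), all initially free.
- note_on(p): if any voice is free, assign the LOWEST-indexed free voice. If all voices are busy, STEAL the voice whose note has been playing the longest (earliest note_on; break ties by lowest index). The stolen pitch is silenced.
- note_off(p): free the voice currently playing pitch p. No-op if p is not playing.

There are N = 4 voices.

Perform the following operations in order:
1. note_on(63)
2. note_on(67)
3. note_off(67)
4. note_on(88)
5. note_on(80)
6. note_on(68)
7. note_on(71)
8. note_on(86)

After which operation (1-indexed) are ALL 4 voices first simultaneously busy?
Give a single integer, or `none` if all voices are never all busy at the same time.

Op 1: note_on(63): voice 0 is free -> assigned | voices=[63 - - -]
Op 2: note_on(67): voice 1 is free -> assigned | voices=[63 67 - -]
Op 3: note_off(67): free voice 1 | voices=[63 - - -]
Op 4: note_on(88): voice 1 is free -> assigned | voices=[63 88 - -]
Op 5: note_on(80): voice 2 is free -> assigned | voices=[63 88 80 -]
Op 6: note_on(68): voice 3 is free -> assigned | voices=[63 88 80 68]
Op 7: note_on(71): all voices busy, STEAL voice 0 (pitch 63, oldest) -> assign | voices=[71 88 80 68]
Op 8: note_on(86): all voices busy, STEAL voice 1 (pitch 88, oldest) -> assign | voices=[71 86 80 68]

Answer: 6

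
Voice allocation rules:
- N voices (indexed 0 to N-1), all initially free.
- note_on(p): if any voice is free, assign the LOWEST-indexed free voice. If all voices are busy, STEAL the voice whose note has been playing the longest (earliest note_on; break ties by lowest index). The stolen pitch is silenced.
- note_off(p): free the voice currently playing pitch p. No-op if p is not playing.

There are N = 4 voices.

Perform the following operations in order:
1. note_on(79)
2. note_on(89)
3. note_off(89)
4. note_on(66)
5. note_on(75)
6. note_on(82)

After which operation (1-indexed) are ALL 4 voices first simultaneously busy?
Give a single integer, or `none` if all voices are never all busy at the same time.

Answer: 6

Derivation:
Op 1: note_on(79): voice 0 is free -> assigned | voices=[79 - - -]
Op 2: note_on(89): voice 1 is free -> assigned | voices=[79 89 - -]
Op 3: note_off(89): free voice 1 | voices=[79 - - -]
Op 4: note_on(66): voice 1 is free -> assigned | voices=[79 66 - -]
Op 5: note_on(75): voice 2 is free -> assigned | voices=[79 66 75 -]
Op 6: note_on(82): voice 3 is free -> assigned | voices=[79 66 75 82]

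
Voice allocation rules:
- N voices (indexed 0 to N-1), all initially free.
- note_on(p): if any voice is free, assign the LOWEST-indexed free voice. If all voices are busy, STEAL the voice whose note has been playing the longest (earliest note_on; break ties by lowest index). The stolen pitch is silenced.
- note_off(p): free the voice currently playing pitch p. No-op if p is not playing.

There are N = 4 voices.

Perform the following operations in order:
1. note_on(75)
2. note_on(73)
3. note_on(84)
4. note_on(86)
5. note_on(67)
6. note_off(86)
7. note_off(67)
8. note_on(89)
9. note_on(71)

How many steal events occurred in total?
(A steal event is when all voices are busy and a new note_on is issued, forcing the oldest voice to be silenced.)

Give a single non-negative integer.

Op 1: note_on(75): voice 0 is free -> assigned | voices=[75 - - -]
Op 2: note_on(73): voice 1 is free -> assigned | voices=[75 73 - -]
Op 3: note_on(84): voice 2 is free -> assigned | voices=[75 73 84 -]
Op 4: note_on(86): voice 3 is free -> assigned | voices=[75 73 84 86]
Op 5: note_on(67): all voices busy, STEAL voice 0 (pitch 75, oldest) -> assign | voices=[67 73 84 86]
Op 6: note_off(86): free voice 3 | voices=[67 73 84 -]
Op 7: note_off(67): free voice 0 | voices=[- 73 84 -]
Op 8: note_on(89): voice 0 is free -> assigned | voices=[89 73 84 -]
Op 9: note_on(71): voice 3 is free -> assigned | voices=[89 73 84 71]

Answer: 1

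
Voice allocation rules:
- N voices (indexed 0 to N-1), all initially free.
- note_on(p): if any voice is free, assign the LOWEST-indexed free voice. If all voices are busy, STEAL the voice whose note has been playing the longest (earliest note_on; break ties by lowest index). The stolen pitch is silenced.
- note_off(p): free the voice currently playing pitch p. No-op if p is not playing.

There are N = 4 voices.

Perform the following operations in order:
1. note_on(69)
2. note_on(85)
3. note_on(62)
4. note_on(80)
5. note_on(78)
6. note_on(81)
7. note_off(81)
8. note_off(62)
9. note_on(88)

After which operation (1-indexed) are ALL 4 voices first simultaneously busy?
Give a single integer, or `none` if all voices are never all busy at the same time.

Answer: 4

Derivation:
Op 1: note_on(69): voice 0 is free -> assigned | voices=[69 - - -]
Op 2: note_on(85): voice 1 is free -> assigned | voices=[69 85 - -]
Op 3: note_on(62): voice 2 is free -> assigned | voices=[69 85 62 -]
Op 4: note_on(80): voice 3 is free -> assigned | voices=[69 85 62 80]
Op 5: note_on(78): all voices busy, STEAL voice 0 (pitch 69, oldest) -> assign | voices=[78 85 62 80]
Op 6: note_on(81): all voices busy, STEAL voice 1 (pitch 85, oldest) -> assign | voices=[78 81 62 80]
Op 7: note_off(81): free voice 1 | voices=[78 - 62 80]
Op 8: note_off(62): free voice 2 | voices=[78 - - 80]
Op 9: note_on(88): voice 1 is free -> assigned | voices=[78 88 - 80]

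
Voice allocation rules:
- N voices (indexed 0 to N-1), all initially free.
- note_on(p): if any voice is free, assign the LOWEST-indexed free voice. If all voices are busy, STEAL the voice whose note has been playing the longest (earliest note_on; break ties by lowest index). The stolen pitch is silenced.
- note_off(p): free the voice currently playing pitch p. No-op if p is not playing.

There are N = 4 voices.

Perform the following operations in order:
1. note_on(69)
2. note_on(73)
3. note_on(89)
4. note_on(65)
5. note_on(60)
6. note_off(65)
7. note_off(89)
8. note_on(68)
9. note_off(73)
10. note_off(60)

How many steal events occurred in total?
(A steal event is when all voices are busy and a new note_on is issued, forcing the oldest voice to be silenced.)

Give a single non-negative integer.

Op 1: note_on(69): voice 0 is free -> assigned | voices=[69 - - -]
Op 2: note_on(73): voice 1 is free -> assigned | voices=[69 73 - -]
Op 3: note_on(89): voice 2 is free -> assigned | voices=[69 73 89 -]
Op 4: note_on(65): voice 3 is free -> assigned | voices=[69 73 89 65]
Op 5: note_on(60): all voices busy, STEAL voice 0 (pitch 69, oldest) -> assign | voices=[60 73 89 65]
Op 6: note_off(65): free voice 3 | voices=[60 73 89 -]
Op 7: note_off(89): free voice 2 | voices=[60 73 - -]
Op 8: note_on(68): voice 2 is free -> assigned | voices=[60 73 68 -]
Op 9: note_off(73): free voice 1 | voices=[60 - 68 -]
Op 10: note_off(60): free voice 0 | voices=[- - 68 -]

Answer: 1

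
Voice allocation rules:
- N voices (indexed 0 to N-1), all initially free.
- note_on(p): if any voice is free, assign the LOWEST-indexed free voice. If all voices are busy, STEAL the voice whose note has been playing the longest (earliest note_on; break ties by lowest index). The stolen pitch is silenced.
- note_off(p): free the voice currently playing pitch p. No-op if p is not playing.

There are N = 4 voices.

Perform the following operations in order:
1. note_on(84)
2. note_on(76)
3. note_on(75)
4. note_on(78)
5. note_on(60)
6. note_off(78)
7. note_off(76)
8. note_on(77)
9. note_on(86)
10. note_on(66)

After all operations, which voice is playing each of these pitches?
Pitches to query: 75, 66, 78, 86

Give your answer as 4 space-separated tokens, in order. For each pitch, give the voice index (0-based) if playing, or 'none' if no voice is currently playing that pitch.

Answer: none 2 none 3

Derivation:
Op 1: note_on(84): voice 0 is free -> assigned | voices=[84 - - -]
Op 2: note_on(76): voice 1 is free -> assigned | voices=[84 76 - -]
Op 3: note_on(75): voice 2 is free -> assigned | voices=[84 76 75 -]
Op 4: note_on(78): voice 3 is free -> assigned | voices=[84 76 75 78]
Op 5: note_on(60): all voices busy, STEAL voice 0 (pitch 84, oldest) -> assign | voices=[60 76 75 78]
Op 6: note_off(78): free voice 3 | voices=[60 76 75 -]
Op 7: note_off(76): free voice 1 | voices=[60 - 75 -]
Op 8: note_on(77): voice 1 is free -> assigned | voices=[60 77 75 -]
Op 9: note_on(86): voice 3 is free -> assigned | voices=[60 77 75 86]
Op 10: note_on(66): all voices busy, STEAL voice 2 (pitch 75, oldest) -> assign | voices=[60 77 66 86]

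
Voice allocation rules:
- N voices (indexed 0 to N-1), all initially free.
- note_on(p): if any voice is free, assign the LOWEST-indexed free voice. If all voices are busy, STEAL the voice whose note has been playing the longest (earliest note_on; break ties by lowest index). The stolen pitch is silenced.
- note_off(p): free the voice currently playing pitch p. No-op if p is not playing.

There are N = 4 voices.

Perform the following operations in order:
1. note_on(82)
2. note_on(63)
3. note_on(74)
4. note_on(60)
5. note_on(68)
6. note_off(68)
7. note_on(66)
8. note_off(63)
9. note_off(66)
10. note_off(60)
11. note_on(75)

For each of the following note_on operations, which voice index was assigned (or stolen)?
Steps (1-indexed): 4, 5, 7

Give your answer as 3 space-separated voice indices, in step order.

Op 1: note_on(82): voice 0 is free -> assigned | voices=[82 - - -]
Op 2: note_on(63): voice 1 is free -> assigned | voices=[82 63 - -]
Op 3: note_on(74): voice 2 is free -> assigned | voices=[82 63 74 -]
Op 4: note_on(60): voice 3 is free -> assigned | voices=[82 63 74 60]
Op 5: note_on(68): all voices busy, STEAL voice 0 (pitch 82, oldest) -> assign | voices=[68 63 74 60]
Op 6: note_off(68): free voice 0 | voices=[- 63 74 60]
Op 7: note_on(66): voice 0 is free -> assigned | voices=[66 63 74 60]
Op 8: note_off(63): free voice 1 | voices=[66 - 74 60]
Op 9: note_off(66): free voice 0 | voices=[- - 74 60]
Op 10: note_off(60): free voice 3 | voices=[- - 74 -]
Op 11: note_on(75): voice 0 is free -> assigned | voices=[75 - 74 -]

Answer: 3 0 0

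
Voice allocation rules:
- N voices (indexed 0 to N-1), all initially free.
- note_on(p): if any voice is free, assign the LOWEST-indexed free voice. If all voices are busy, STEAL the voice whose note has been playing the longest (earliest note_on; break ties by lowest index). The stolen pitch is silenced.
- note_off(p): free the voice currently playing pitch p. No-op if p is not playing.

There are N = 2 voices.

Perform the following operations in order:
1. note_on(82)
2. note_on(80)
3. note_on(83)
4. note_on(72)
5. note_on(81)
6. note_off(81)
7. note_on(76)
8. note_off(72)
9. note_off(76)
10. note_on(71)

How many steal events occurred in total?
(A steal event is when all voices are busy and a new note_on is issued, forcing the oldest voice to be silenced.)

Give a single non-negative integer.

Op 1: note_on(82): voice 0 is free -> assigned | voices=[82 -]
Op 2: note_on(80): voice 1 is free -> assigned | voices=[82 80]
Op 3: note_on(83): all voices busy, STEAL voice 0 (pitch 82, oldest) -> assign | voices=[83 80]
Op 4: note_on(72): all voices busy, STEAL voice 1 (pitch 80, oldest) -> assign | voices=[83 72]
Op 5: note_on(81): all voices busy, STEAL voice 0 (pitch 83, oldest) -> assign | voices=[81 72]
Op 6: note_off(81): free voice 0 | voices=[- 72]
Op 7: note_on(76): voice 0 is free -> assigned | voices=[76 72]
Op 8: note_off(72): free voice 1 | voices=[76 -]
Op 9: note_off(76): free voice 0 | voices=[- -]
Op 10: note_on(71): voice 0 is free -> assigned | voices=[71 -]

Answer: 3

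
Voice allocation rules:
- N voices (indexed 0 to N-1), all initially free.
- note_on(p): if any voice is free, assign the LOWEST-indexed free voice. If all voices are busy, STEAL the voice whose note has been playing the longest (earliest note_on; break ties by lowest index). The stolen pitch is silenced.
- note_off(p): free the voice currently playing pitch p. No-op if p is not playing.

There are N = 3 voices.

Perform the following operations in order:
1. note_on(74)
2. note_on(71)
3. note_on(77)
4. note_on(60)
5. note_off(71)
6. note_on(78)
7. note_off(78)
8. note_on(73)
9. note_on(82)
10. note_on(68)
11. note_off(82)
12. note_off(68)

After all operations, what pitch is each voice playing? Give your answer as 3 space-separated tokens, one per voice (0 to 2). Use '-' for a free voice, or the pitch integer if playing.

Op 1: note_on(74): voice 0 is free -> assigned | voices=[74 - -]
Op 2: note_on(71): voice 1 is free -> assigned | voices=[74 71 -]
Op 3: note_on(77): voice 2 is free -> assigned | voices=[74 71 77]
Op 4: note_on(60): all voices busy, STEAL voice 0 (pitch 74, oldest) -> assign | voices=[60 71 77]
Op 5: note_off(71): free voice 1 | voices=[60 - 77]
Op 6: note_on(78): voice 1 is free -> assigned | voices=[60 78 77]
Op 7: note_off(78): free voice 1 | voices=[60 - 77]
Op 8: note_on(73): voice 1 is free -> assigned | voices=[60 73 77]
Op 9: note_on(82): all voices busy, STEAL voice 2 (pitch 77, oldest) -> assign | voices=[60 73 82]
Op 10: note_on(68): all voices busy, STEAL voice 0 (pitch 60, oldest) -> assign | voices=[68 73 82]
Op 11: note_off(82): free voice 2 | voices=[68 73 -]
Op 12: note_off(68): free voice 0 | voices=[- 73 -]

Answer: - 73 -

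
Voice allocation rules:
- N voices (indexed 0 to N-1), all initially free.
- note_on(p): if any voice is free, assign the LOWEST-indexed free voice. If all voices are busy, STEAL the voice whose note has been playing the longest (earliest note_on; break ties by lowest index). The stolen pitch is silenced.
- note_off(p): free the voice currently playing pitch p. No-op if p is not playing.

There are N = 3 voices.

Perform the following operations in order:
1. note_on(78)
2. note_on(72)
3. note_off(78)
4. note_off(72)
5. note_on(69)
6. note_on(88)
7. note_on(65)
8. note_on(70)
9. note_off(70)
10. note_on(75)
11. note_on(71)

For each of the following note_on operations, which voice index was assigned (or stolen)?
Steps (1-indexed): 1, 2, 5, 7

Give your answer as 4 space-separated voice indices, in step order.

Op 1: note_on(78): voice 0 is free -> assigned | voices=[78 - -]
Op 2: note_on(72): voice 1 is free -> assigned | voices=[78 72 -]
Op 3: note_off(78): free voice 0 | voices=[- 72 -]
Op 4: note_off(72): free voice 1 | voices=[- - -]
Op 5: note_on(69): voice 0 is free -> assigned | voices=[69 - -]
Op 6: note_on(88): voice 1 is free -> assigned | voices=[69 88 -]
Op 7: note_on(65): voice 2 is free -> assigned | voices=[69 88 65]
Op 8: note_on(70): all voices busy, STEAL voice 0 (pitch 69, oldest) -> assign | voices=[70 88 65]
Op 9: note_off(70): free voice 0 | voices=[- 88 65]
Op 10: note_on(75): voice 0 is free -> assigned | voices=[75 88 65]
Op 11: note_on(71): all voices busy, STEAL voice 1 (pitch 88, oldest) -> assign | voices=[75 71 65]

Answer: 0 1 0 2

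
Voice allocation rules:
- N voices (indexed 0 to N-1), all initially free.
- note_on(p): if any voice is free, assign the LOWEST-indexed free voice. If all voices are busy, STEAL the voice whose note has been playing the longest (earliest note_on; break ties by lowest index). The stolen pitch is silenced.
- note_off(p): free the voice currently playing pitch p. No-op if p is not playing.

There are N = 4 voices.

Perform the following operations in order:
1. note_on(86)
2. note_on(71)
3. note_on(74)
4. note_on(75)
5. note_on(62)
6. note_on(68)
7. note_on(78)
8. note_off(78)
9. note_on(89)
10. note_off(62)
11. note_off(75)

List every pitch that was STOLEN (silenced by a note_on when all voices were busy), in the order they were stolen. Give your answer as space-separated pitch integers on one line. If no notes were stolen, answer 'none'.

Answer: 86 71 74

Derivation:
Op 1: note_on(86): voice 0 is free -> assigned | voices=[86 - - -]
Op 2: note_on(71): voice 1 is free -> assigned | voices=[86 71 - -]
Op 3: note_on(74): voice 2 is free -> assigned | voices=[86 71 74 -]
Op 4: note_on(75): voice 3 is free -> assigned | voices=[86 71 74 75]
Op 5: note_on(62): all voices busy, STEAL voice 0 (pitch 86, oldest) -> assign | voices=[62 71 74 75]
Op 6: note_on(68): all voices busy, STEAL voice 1 (pitch 71, oldest) -> assign | voices=[62 68 74 75]
Op 7: note_on(78): all voices busy, STEAL voice 2 (pitch 74, oldest) -> assign | voices=[62 68 78 75]
Op 8: note_off(78): free voice 2 | voices=[62 68 - 75]
Op 9: note_on(89): voice 2 is free -> assigned | voices=[62 68 89 75]
Op 10: note_off(62): free voice 0 | voices=[- 68 89 75]
Op 11: note_off(75): free voice 3 | voices=[- 68 89 -]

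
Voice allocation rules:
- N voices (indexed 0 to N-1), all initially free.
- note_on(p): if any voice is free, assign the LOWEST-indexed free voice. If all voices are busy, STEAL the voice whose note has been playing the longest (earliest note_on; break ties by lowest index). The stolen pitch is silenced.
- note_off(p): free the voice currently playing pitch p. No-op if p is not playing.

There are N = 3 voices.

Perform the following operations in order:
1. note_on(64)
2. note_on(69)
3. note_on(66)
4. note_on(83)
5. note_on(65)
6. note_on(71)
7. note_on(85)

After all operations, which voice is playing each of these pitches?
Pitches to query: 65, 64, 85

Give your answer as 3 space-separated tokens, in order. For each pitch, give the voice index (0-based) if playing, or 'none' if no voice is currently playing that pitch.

Answer: 1 none 0

Derivation:
Op 1: note_on(64): voice 0 is free -> assigned | voices=[64 - -]
Op 2: note_on(69): voice 1 is free -> assigned | voices=[64 69 -]
Op 3: note_on(66): voice 2 is free -> assigned | voices=[64 69 66]
Op 4: note_on(83): all voices busy, STEAL voice 0 (pitch 64, oldest) -> assign | voices=[83 69 66]
Op 5: note_on(65): all voices busy, STEAL voice 1 (pitch 69, oldest) -> assign | voices=[83 65 66]
Op 6: note_on(71): all voices busy, STEAL voice 2 (pitch 66, oldest) -> assign | voices=[83 65 71]
Op 7: note_on(85): all voices busy, STEAL voice 0 (pitch 83, oldest) -> assign | voices=[85 65 71]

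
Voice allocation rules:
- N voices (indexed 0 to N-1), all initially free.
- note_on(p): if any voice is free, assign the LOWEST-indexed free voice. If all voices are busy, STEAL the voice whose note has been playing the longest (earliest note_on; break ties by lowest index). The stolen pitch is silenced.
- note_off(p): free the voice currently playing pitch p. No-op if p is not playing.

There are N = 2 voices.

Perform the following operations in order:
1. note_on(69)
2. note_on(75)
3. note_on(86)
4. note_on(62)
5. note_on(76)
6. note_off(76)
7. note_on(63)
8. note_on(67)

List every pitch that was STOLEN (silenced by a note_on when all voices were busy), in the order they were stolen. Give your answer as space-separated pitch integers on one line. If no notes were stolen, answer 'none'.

Op 1: note_on(69): voice 0 is free -> assigned | voices=[69 -]
Op 2: note_on(75): voice 1 is free -> assigned | voices=[69 75]
Op 3: note_on(86): all voices busy, STEAL voice 0 (pitch 69, oldest) -> assign | voices=[86 75]
Op 4: note_on(62): all voices busy, STEAL voice 1 (pitch 75, oldest) -> assign | voices=[86 62]
Op 5: note_on(76): all voices busy, STEAL voice 0 (pitch 86, oldest) -> assign | voices=[76 62]
Op 6: note_off(76): free voice 0 | voices=[- 62]
Op 7: note_on(63): voice 0 is free -> assigned | voices=[63 62]
Op 8: note_on(67): all voices busy, STEAL voice 1 (pitch 62, oldest) -> assign | voices=[63 67]

Answer: 69 75 86 62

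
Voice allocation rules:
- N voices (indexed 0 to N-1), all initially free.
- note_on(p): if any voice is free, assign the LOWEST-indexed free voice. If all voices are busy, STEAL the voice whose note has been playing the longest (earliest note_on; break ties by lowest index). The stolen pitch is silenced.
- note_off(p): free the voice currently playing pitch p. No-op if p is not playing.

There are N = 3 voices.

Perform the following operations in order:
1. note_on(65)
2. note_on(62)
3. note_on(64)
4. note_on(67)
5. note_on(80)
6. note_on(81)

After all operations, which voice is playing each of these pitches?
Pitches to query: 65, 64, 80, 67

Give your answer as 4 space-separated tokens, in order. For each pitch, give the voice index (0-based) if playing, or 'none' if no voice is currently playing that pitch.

Answer: none none 1 0

Derivation:
Op 1: note_on(65): voice 0 is free -> assigned | voices=[65 - -]
Op 2: note_on(62): voice 1 is free -> assigned | voices=[65 62 -]
Op 3: note_on(64): voice 2 is free -> assigned | voices=[65 62 64]
Op 4: note_on(67): all voices busy, STEAL voice 0 (pitch 65, oldest) -> assign | voices=[67 62 64]
Op 5: note_on(80): all voices busy, STEAL voice 1 (pitch 62, oldest) -> assign | voices=[67 80 64]
Op 6: note_on(81): all voices busy, STEAL voice 2 (pitch 64, oldest) -> assign | voices=[67 80 81]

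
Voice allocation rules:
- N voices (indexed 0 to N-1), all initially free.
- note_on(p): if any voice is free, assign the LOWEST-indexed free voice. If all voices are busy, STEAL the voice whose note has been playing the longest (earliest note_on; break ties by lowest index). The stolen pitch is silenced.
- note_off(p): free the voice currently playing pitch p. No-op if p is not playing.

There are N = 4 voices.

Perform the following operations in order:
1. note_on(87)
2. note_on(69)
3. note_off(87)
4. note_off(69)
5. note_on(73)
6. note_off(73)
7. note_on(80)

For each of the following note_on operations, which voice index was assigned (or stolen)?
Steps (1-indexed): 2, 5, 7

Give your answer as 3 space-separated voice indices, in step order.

Answer: 1 0 0

Derivation:
Op 1: note_on(87): voice 0 is free -> assigned | voices=[87 - - -]
Op 2: note_on(69): voice 1 is free -> assigned | voices=[87 69 - -]
Op 3: note_off(87): free voice 0 | voices=[- 69 - -]
Op 4: note_off(69): free voice 1 | voices=[- - - -]
Op 5: note_on(73): voice 0 is free -> assigned | voices=[73 - - -]
Op 6: note_off(73): free voice 0 | voices=[- - - -]
Op 7: note_on(80): voice 0 is free -> assigned | voices=[80 - - -]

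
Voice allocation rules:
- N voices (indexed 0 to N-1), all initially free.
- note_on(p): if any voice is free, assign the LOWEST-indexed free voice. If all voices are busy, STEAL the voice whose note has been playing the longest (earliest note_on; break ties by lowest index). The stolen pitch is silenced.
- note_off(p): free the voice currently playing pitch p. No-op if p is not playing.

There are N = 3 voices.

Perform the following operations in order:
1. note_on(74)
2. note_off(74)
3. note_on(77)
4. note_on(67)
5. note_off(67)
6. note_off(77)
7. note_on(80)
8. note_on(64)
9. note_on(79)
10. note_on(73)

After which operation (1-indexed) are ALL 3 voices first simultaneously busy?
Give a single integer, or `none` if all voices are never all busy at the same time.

Op 1: note_on(74): voice 0 is free -> assigned | voices=[74 - -]
Op 2: note_off(74): free voice 0 | voices=[- - -]
Op 3: note_on(77): voice 0 is free -> assigned | voices=[77 - -]
Op 4: note_on(67): voice 1 is free -> assigned | voices=[77 67 -]
Op 5: note_off(67): free voice 1 | voices=[77 - -]
Op 6: note_off(77): free voice 0 | voices=[- - -]
Op 7: note_on(80): voice 0 is free -> assigned | voices=[80 - -]
Op 8: note_on(64): voice 1 is free -> assigned | voices=[80 64 -]
Op 9: note_on(79): voice 2 is free -> assigned | voices=[80 64 79]
Op 10: note_on(73): all voices busy, STEAL voice 0 (pitch 80, oldest) -> assign | voices=[73 64 79]

Answer: 9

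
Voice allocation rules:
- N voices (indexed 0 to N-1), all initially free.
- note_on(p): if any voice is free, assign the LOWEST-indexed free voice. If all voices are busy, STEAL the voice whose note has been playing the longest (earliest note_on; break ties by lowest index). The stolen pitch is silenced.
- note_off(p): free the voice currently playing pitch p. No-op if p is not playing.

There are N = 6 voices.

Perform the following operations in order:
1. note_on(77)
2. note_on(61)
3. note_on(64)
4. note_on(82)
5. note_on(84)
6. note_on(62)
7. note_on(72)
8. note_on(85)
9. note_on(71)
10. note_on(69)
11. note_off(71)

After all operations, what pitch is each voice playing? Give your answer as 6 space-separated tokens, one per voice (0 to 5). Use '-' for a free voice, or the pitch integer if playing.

Answer: 72 85 - 69 84 62

Derivation:
Op 1: note_on(77): voice 0 is free -> assigned | voices=[77 - - - - -]
Op 2: note_on(61): voice 1 is free -> assigned | voices=[77 61 - - - -]
Op 3: note_on(64): voice 2 is free -> assigned | voices=[77 61 64 - - -]
Op 4: note_on(82): voice 3 is free -> assigned | voices=[77 61 64 82 - -]
Op 5: note_on(84): voice 4 is free -> assigned | voices=[77 61 64 82 84 -]
Op 6: note_on(62): voice 5 is free -> assigned | voices=[77 61 64 82 84 62]
Op 7: note_on(72): all voices busy, STEAL voice 0 (pitch 77, oldest) -> assign | voices=[72 61 64 82 84 62]
Op 8: note_on(85): all voices busy, STEAL voice 1 (pitch 61, oldest) -> assign | voices=[72 85 64 82 84 62]
Op 9: note_on(71): all voices busy, STEAL voice 2 (pitch 64, oldest) -> assign | voices=[72 85 71 82 84 62]
Op 10: note_on(69): all voices busy, STEAL voice 3 (pitch 82, oldest) -> assign | voices=[72 85 71 69 84 62]
Op 11: note_off(71): free voice 2 | voices=[72 85 - 69 84 62]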